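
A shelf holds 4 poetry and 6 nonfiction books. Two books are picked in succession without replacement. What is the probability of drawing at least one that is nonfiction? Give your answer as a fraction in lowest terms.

13/15

P(no nonfiction) = 4/10 × 3/9 = 12/90 = 2/15.
P(at least one) = 1 − 2/15 = 13/15.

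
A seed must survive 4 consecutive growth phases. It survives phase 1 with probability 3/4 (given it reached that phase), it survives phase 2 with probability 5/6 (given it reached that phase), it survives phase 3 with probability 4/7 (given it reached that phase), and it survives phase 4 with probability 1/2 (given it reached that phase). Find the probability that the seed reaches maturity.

5/28

The events are sequential, so multiply the conditional probabilities:
P = 3/4 × 5/6 × 4/7 × 1/2 = 60/336 = 5/28.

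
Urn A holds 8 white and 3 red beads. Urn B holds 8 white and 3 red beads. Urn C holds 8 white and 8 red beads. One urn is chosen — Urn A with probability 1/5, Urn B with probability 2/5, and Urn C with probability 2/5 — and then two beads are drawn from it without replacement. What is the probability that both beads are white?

From Urn A: P(both white) = (8/11)(7/10) = 28/55.
From Urn B: P(both white) = (8/11)(7/10) = 28/55.
From Urn C: P(both white) = (8/16)(7/15) = 7/30.
Total probability = (1/5)(28/55) + (2/5)(28/55) + (2/5)(7/30) = 329/825.

329/825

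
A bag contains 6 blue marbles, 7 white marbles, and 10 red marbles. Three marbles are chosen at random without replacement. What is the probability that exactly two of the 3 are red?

One ordering (red drawn first) has probability 10/23 × 9/22 × 13/21 = 1170/10626 = 195/1771.
There are C(3,2) = 3 such orderings, each equally likely, so P = 3 × 195/1771 = 585/1771.

585/1771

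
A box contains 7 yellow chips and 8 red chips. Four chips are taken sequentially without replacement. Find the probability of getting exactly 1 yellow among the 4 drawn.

56/195

One ordering (yellow drawn first) has probability 7/15 × 8/14 × 7/13 × 6/12 = 2352/32760 = 14/195.
There are C(4,1) = 4 such orderings, each equally likely, so P = 4 × 14/195 = 56/195.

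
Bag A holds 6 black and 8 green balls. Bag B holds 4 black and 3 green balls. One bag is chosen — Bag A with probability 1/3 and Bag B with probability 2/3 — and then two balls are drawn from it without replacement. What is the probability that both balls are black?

From Bag A: P(both black) = (6/14)(5/13) = 15/91.
From Bag B: P(both black) = (4/7)(3/6) = 2/7.
Total probability = (1/3)(15/91) + (2/3)(2/7) = 67/273.

67/273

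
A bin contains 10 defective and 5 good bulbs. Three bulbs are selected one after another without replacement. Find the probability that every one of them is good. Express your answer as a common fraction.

P = 5/15 × 4/14 × 3/13 = 60/2730 = 2/91.

2/91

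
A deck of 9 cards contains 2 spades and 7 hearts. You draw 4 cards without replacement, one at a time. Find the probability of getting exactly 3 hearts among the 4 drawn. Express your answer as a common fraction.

One ordering (hearts drawn first) has probability 7/9 × 6/8 × 5/7 × 2/6 = 420/3024 = 5/36.
There are C(4,3) = 4 such orderings, each equally likely, so P = 4 × 5/36 = 5/9.

5/9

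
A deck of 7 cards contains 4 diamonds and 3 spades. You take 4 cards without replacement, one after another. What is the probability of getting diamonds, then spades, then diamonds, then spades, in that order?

Chain rule:
P = 4/7 × 3/6 × 3/5 × 2/4 = 72/840 = 3/35.

3/35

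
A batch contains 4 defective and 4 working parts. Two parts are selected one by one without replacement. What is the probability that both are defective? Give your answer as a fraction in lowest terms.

P(all defective) = 4/8 × 3/7 = 12/56 = 3/14.

3/14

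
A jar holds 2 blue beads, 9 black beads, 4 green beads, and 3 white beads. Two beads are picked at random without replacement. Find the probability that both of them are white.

P(every draw is white) = 3/18 × 2/17 = 6/306 = 1/51.

1/51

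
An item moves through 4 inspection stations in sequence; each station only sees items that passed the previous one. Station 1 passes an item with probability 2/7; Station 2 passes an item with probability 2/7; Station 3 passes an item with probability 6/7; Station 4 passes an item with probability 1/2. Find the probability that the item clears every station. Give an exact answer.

Each stage is reached only if all earlier stages succeed, so
P = 2/7 × 2/7 × 6/7 × 1/2 = 24/686 = 12/343.

12/343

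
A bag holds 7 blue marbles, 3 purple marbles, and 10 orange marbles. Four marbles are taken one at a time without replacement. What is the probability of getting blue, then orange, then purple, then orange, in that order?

21/1292

Each draw changes the counts, so multiply the conditional probabilities along the sequence:
P = 7/20 × 10/19 × 3/18 × 9/17 = 1890/116280 = 21/1292.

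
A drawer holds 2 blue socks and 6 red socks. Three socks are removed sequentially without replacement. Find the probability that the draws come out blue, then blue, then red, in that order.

Multiply the probability of each draw given the previous ones:
P = 2/8 × 1/7 × 6/6 = 12/336 = 1/28.

1/28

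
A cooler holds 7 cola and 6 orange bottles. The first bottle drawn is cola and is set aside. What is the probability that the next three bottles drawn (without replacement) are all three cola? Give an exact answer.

After the first draw, 6 of the remaining 12 bottles are cola.
P = 6/12 × 5/11 × 4/10 = 120/1320 = 1/11.

1/11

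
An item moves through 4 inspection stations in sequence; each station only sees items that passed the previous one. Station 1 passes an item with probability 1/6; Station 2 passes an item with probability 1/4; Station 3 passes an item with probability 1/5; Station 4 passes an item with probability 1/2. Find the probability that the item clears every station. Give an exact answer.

Each stage is reached only if all earlier stages succeed, so
P = 1/6 × 1/4 × 1/5 × 1/2 = 1/240.

1/240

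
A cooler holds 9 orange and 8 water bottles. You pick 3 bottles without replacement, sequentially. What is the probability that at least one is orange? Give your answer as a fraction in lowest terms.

78/85

P(no orange) = 8/17 × 7/16 × 6/15 = 336/4080 = 7/85.
P(at least one) = 1 − 7/85 = 78/85.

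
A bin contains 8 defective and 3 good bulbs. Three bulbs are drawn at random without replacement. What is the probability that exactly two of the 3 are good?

8/55

One ordering (good drawn first) has probability 3/11 × 2/10 × 8/9 = 48/990 = 8/165.
There are C(3,2) = 3 such orderings, each equally likely, so P = 3 × 8/165 = 8/55.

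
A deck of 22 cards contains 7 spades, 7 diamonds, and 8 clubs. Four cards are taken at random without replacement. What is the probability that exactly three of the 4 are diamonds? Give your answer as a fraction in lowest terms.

15/209

One ordering (diamonds drawn first) has probability 7/22 × 6/21 × 5/20 × 15/19 = 3150/175560 = 15/836.
There are C(4,3) = 4 such orderings, each equally likely, so P = 4 × 15/836 = 15/209.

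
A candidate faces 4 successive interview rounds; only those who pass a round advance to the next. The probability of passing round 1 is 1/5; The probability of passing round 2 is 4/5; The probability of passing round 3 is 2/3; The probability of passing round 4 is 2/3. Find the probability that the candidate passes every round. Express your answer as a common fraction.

16/225

Each stage is reached only if all earlier stages succeed, so
P = 1/5 × 4/5 × 2/3 × 2/3 = 16/225.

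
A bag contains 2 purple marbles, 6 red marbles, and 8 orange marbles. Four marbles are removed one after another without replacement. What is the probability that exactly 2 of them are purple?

One ordering (purple drawn first) has probability 2/16 × 1/15 × 14/14 × 13/13 = 364/43680 = 1/120.
There are C(4,2) = 6 such orderings, each equally likely, so P = 6 × 1/120 = 1/20.

1/20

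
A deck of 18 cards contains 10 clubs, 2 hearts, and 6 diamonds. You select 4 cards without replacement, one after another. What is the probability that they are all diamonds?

1/204

P(every draw is a diamond) = 6/18 × 5/17 × 4/16 × 3/15 = 360/73440 = 1/204.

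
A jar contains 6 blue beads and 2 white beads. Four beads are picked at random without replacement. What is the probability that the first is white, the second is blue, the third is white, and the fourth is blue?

Each draw changes the counts, so multiply the conditional probabilities along the sequence:
P = 2/8 × 6/7 × 1/6 × 5/5 = 60/1680 = 1/28.

1/28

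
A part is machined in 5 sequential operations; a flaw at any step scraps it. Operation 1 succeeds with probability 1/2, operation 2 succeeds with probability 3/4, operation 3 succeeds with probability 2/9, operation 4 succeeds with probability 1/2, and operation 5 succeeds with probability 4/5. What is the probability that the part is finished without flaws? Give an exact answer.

1/30

Multiplying along the chain,
P = 1/2 × 3/4 × 2/9 × 1/2 × 4/5 = 24/720 = 1/30.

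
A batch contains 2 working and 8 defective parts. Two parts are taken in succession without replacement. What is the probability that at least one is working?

17/45

P(no working) = 8/10 × 7/9 = 56/90 = 28/45.
P(at least one) = 1 − 28/45 = 17/45.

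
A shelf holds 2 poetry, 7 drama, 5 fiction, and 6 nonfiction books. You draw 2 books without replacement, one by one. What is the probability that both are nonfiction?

P = 6/20 × 5/19 = 30/380 = 3/38.

3/38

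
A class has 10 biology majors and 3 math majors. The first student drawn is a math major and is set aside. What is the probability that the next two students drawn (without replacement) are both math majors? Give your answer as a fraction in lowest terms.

1/66

With the first student removed, 2 math majors remain out of 12.
P = 2/12 × 1/11 = 2/132 = 1/66.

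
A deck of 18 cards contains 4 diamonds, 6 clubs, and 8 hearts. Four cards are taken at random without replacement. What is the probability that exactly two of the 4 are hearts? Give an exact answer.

One ordering (hearts drawn first) has probability 8/18 × 7/17 × 10/16 × 9/15 = 5040/73440 = 7/102.
There are C(4,2) = 6 such orderings, each equally likely, so P = 6 × 7/102 = 7/17.

7/17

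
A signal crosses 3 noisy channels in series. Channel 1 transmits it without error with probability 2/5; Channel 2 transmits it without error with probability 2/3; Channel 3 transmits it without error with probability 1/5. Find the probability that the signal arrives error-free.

The events are sequential, so multiply the conditional probabilities:
P = 2/5 × 2/3 × 1/5 = 4/75.

4/75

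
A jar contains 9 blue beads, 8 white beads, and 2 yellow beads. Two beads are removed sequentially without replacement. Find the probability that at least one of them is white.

116/171

P(no white) = 11/19 × 10/18 = 110/342 = 55/171.
P(at least one) = 1 − 55/171 = 116/171.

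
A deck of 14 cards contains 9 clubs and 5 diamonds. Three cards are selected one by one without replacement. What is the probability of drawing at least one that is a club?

P(no clubs) = 5/14 × 4/13 × 3/12 = 60/2184 = 5/182.
P(at least one) = 1 − 5/182 = 177/182.

177/182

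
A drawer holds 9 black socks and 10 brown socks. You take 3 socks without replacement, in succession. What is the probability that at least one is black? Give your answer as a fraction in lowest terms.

283/323

P(no black) = 10/19 × 9/18 × 8/17 = 720/5814 = 40/323.
P(at least one) = 1 − 40/323 = 283/323.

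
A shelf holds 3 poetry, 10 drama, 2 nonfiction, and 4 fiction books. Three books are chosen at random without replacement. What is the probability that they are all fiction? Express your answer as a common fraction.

P(every draw is fiction) = 4/19 × 3/18 × 2/17 = 24/5814 = 4/969.

4/969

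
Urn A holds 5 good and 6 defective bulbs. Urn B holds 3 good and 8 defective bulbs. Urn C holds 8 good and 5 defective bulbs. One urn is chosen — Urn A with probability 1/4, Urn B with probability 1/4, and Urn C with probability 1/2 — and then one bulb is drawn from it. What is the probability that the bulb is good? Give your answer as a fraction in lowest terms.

From Urn A: P(good) = 5/11.
From Urn B: P(good) = 3/11.
From Urn C: P(good) = 8/13.
Total probability = (1/4)(5/11) + (1/4)(3/11) + (1/2)(8/13) = 70/143.

70/143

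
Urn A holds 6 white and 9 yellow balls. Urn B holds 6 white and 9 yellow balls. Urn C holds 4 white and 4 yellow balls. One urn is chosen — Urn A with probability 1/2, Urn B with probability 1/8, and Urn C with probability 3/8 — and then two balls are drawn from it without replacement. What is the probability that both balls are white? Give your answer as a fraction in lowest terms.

From Urn A: P(both white) = (6/15)(5/14) = 1/7.
From Urn B: P(both white) = (6/15)(5/14) = 1/7.
From Urn C: P(both white) = (4/8)(3/7) = 3/14.
Total probability = (1/2)(1/7) + (1/8)(1/7) + (3/8)(3/14) = 19/112.

19/112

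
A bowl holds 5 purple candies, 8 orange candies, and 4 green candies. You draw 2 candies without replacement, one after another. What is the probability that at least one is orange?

25/34

P(no orange) = 9/17 × 8/16 = 72/272 = 9/34.
P(at least one) = 1 − 9/34 = 25/34.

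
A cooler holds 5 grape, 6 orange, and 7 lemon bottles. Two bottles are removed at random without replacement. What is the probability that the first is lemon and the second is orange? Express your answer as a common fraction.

Chain rule:
P = 7/18 × 6/17 = 42/306 = 7/51.

7/51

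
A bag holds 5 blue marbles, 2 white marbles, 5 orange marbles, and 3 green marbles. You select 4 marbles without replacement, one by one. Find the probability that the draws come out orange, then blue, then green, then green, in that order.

5/1092

Multiply the probability of each draw given the previous ones:
P = 5/15 × 5/14 × 3/13 × 2/12 = 150/32760 = 5/1092.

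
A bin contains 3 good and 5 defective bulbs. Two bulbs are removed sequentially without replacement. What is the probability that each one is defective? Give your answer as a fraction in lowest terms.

P(every draw is defective) = 5/8 × 4/7 = 20/56 = 5/14.

5/14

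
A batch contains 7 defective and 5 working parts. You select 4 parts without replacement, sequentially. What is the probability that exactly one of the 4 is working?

One ordering (working drawn first) has probability 5/12 × 7/11 × 6/10 × 5/9 = 1050/11880 = 35/396.
There are C(4,1) = 4 such orderings, each equally likely, so P = 4 × 35/396 = 35/99.

35/99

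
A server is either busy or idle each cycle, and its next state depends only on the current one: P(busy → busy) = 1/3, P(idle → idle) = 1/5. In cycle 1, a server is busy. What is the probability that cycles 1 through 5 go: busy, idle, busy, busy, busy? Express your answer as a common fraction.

Cycle 1 is given. For each transition, use the conditional probability from the current state:
P(idle | busy) = 2/3; P(busy | idle) = 4/5; P(busy | busy) = 1/3; P(busy | busy) = 1/3.
P = 2/3 × 4/5 × 1/3 × 1/3 = 8/135.

8/135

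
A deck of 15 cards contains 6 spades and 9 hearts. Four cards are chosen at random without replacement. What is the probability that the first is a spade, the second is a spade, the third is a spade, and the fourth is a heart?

3/91

Chain rule:
P = 6/15 × 5/14 × 4/13 × 9/12 = 1080/32760 = 3/91.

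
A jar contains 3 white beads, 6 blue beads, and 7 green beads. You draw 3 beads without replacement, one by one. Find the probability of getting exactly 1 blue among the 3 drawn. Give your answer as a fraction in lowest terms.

27/56

One ordering (blue drawn first) has probability 6/16 × 10/15 × 9/14 = 540/3360 = 9/56.
There are C(3,1) = 3 such orderings, each equally likely, so P = 3 × 9/56 = 27/56.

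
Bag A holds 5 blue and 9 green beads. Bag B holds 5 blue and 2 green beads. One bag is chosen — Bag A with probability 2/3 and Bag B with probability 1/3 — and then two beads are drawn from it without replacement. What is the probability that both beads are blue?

From Bag A: P(both blue) = (5/14)(4/13) = 10/91.
From Bag B: P(both blue) = (5/7)(4/6) = 10/21.
Total probability = (2/3)(10/91) + (1/3)(10/21) = 190/819.

190/819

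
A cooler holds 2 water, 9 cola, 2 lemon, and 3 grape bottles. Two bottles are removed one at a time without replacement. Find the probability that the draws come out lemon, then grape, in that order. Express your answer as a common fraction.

1/40

Chain rule:
P = 2/16 × 3/15 = 6/240 = 1/40.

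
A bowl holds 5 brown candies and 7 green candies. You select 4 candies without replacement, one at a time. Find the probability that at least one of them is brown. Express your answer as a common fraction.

92/99

P(no brown) = 7/12 × 6/11 × 5/10 × 4/9 = 840/11880 = 7/99.
P(at least one) = 1 − 7/99 = 92/99.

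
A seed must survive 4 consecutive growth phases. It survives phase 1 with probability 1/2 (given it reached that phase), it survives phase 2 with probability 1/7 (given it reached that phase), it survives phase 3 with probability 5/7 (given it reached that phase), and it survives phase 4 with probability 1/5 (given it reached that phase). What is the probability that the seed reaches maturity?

1/98

Each stage is reached only if all earlier stages succeed, so
P = 1/2 × 1/7 × 5/7 × 1/5 = 5/490 = 1/98.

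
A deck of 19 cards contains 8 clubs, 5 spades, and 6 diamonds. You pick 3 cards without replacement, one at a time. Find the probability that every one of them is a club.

P(every draw is a club) = 8/19 × 7/18 × 6/17 = 336/5814 = 56/969.

56/969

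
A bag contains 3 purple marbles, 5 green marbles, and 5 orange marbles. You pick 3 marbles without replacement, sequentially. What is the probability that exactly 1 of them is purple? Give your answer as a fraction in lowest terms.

135/286

One ordering (purple drawn first) has probability 3/13 × 10/12 × 9/11 = 270/1716 = 45/286.
There are C(3,1) = 3 such orderings, each equally likely, so P = 3 × 45/286 = 135/286.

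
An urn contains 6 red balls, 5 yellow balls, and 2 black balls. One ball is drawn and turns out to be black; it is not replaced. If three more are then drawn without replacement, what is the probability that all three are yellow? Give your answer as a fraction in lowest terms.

1/22

With the first ball removed, 5 yellow remain out of 12.
P = 5/12 × 4/11 × 3/10 = 60/1320 = 1/22.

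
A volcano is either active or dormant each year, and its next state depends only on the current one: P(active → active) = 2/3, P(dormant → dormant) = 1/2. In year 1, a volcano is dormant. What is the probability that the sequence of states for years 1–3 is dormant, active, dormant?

1/6

Year 1 is given. For each transition, use the conditional probability from the current state:
P(active | dormant) = 1/2; P(dormant | active) = 1/3.
P = 1/2 × 1/3 = 1/6.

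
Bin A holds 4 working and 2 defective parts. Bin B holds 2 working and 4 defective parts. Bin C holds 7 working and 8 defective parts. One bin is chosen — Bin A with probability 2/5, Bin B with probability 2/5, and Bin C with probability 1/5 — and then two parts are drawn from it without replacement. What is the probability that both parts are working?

From Bin A: P(both working) = (4/6)(3/5) = 2/5.
From Bin B: P(both working) = (2/6)(1/5) = 1/15.
From Bin C: P(both working) = (7/15)(6/14) = 1/5.
Total probability = (2/5)(2/5) + (2/5)(1/15) + (1/5)(1/5) = 17/75.

17/75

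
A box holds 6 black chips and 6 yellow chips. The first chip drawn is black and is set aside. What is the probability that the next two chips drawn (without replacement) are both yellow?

3/11

After the first draw, 6 of the remaining 11 chips are yellow.
P = 6/11 × 5/10 = 30/110 = 3/11.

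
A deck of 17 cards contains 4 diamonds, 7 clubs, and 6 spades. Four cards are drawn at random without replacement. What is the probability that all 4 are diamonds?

1/2380

P(every draw is a diamond) = 4/17 × 3/16 × 2/15 × 1/14 = 24/57120 = 1/2380.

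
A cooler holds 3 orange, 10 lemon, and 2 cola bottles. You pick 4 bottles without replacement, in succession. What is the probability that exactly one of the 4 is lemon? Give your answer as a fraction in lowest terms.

One ordering (lemon drawn first) has probability 10/15 × 5/14 × 4/13 × 3/12 = 600/32760 = 5/273.
There are C(4,1) = 4 such orderings, each equally likely, so P = 4 × 5/273 = 20/273.

20/273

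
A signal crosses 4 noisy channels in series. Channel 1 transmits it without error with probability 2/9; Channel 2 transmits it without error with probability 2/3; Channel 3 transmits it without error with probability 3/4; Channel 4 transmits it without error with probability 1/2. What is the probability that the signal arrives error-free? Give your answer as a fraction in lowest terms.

1/18

Each stage is reached only if all earlier stages succeed, so
P = 2/9 × 2/3 × 3/4 × 1/2 = 12/216 = 1/18.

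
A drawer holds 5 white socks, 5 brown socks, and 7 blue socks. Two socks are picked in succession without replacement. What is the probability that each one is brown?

5/68

P(all brown) = 5/17 × 4/16 = 20/272 = 5/68.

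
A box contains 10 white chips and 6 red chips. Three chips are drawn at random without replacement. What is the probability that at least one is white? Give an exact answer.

P(no white) = 6/16 × 5/15 × 4/14 = 120/3360 = 1/28.
P(at least one) = 1 − 1/28 = 27/28.

27/28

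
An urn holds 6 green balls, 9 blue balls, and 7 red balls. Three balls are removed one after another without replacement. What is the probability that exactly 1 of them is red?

One ordering (red drawn first) has probability 7/22 × 15/21 × 14/20 = 1470/9240 = 7/44.
There are C(3,1) = 3 such orderings, each equally likely, so P = 3 × 7/44 = 21/44.

21/44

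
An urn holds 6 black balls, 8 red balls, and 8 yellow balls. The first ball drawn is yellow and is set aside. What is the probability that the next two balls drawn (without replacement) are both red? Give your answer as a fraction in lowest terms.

With the first ball removed, 8 red remain out of 21.
P = 8/21 × 7/20 = 56/420 = 2/15.

2/15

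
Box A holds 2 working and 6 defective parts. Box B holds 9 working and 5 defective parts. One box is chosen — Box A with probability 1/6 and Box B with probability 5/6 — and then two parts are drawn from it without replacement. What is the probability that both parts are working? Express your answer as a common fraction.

From Box A: P(both working) = (2/8)(1/7) = 1/28.
From Box B: P(both working) = (9/14)(8/13) = 36/91.
Total probability = (1/6)(1/28) + (5/6)(36/91) = 733/2184.

733/2184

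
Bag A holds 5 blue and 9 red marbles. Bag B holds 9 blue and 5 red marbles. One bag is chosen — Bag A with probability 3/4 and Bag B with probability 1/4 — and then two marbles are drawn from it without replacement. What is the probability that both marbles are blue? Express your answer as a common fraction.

33/182

From Bag A: P(both blue) = (5/14)(4/13) = 10/91.
From Bag B: P(both blue) = (9/14)(8/13) = 36/91.
Total probability = (3/4)(10/91) + (1/4)(36/91) = 33/182.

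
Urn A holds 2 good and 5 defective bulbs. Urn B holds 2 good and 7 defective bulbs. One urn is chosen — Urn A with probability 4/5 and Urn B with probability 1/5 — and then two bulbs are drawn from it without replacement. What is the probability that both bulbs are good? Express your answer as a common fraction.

From Urn A: P(both good) = (2/7)(1/6) = 1/21.
From Urn B: P(both good) = (2/9)(1/8) = 1/36.
Total probability = (4/5)(1/21) + (1/5)(1/36) = 11/252.

11/252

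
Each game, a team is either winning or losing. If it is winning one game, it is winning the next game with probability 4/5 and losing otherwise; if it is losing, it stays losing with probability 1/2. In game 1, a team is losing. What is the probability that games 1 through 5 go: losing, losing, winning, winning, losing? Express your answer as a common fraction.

1/25

Game 1 is given. For each transition, use the conditional probability from the current state:
P(losing | losing) = 1/2; P(winning | losing) = 1/2; P(winning | winning) = 4/5; P(losing | winning) = 1/5.
P = 1/2 × 1/2 × 4/5 × 1/5 = 4/100 = 1/25.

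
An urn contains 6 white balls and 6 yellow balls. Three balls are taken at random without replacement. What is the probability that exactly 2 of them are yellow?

One ordering (yellow drawn first) has probability 6/12 × 5/11 × 6/10 = 180/1320 = 3/22.
There are C(3,2) = 3 such orderings, each equally likely, so P = 3 × 3/22 = 9/22.

9/22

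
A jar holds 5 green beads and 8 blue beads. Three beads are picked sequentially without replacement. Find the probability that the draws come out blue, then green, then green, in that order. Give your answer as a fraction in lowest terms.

Chain rule:
P = 8/13 × 5/12 × 4/11 = 160/1716 = 40/429.

40/429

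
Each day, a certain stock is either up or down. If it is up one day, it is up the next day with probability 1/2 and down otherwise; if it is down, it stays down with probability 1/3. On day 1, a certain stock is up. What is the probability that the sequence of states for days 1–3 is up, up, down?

Day 1 is given. For each transition, use the conditional probability from the current state:
P(up | up) = 1/2; P(down | up) = 1/2.
P = 1/2 × 1/2 = 1/4.

1/4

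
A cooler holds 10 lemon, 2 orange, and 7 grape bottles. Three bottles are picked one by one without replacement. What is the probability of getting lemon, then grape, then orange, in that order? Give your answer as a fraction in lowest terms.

70/2907

Chain rule:
P = 10/19 × 7/18 × 2/17 = 140/5814 = 70/2907.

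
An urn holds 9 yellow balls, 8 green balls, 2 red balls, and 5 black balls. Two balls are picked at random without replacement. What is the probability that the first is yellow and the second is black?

Chain rule:
P = 9/24 × 5/23 = 45/552 = 15/184.

15/184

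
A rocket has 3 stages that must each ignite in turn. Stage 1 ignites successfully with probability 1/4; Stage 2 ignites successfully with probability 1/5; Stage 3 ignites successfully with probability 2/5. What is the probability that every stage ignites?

1/50

The events are sequential, so multiply the conditional probabilities:
P = 1/4 × 1/5 × 2/5 = 2/100 = 1/50.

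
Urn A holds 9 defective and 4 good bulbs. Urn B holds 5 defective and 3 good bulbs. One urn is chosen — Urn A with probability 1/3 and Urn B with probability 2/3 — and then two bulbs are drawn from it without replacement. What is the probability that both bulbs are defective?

From Urn A: P(both defective) = (9/13)(8/12) = 6/13.
From Urn B: P(both defective) = (5/8)(4/7) = 5/14.
Total probability = (1/3)(6/13) + (2/3)(5/14) = 107/273.

107/273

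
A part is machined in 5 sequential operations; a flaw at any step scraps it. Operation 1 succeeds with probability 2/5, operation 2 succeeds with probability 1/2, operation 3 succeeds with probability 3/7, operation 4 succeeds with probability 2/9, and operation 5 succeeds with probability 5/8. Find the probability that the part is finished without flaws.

1/84

The events are sequential, so multiply the conditional probabilities:
P = 2/5 × 1/2 × 3/7 × 2/9 × 5/8 = 60/5040 = 1/84.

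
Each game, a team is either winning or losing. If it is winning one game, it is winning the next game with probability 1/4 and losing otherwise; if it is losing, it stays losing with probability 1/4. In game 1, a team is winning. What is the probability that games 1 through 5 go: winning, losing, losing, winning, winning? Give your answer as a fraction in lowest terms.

Game 1 is given. For each transition, use the conditional probability from the current state:
P(losing | winning) = 3/4; P(losing | losing) = 1/4; P(winning | losing) = 3/4; P(winning | winning) = 1/4.
P = 3/4 × 1/4 × 3/4 × 1/4 = 9/256.

9/256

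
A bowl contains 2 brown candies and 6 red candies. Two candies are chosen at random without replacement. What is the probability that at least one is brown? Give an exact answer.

P(no brown) = 6/8 × 5/7 = 30/56 = 15/28.
P(at least one) = 1 − 15/28 = 13/28.

13/28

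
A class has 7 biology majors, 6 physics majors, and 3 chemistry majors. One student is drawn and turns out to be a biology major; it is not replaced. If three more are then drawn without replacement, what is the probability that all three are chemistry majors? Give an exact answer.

1/455

With the first student removed, 3 chemistry majors remain out of 15.
P = 3/15 × 2/14 × 1/13 = 6/2730 = 1/455.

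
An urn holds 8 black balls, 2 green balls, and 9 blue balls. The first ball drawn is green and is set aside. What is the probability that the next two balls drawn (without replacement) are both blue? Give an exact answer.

With the first ball removed, 9 blue remain out of 18.
P = 9/18 × 8/17 = 72/306 = 4/17.

4/17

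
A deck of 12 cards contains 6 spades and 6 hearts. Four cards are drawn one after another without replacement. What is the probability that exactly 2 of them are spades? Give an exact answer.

One ordering (spades drawn first) has probability 6/12 × 5/11 × 6/10 × 5/9 = 900/11880 = 5/66.
There are C(4,2) = 6 such orderings, each equally likely, so P = 6 × 5/66 = 5/11.

5/11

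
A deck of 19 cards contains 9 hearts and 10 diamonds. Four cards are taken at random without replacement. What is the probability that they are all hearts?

P = 9/19 × 8/18 × 7/17 × 6/16 = 3024/93024 = 21/646.

21/646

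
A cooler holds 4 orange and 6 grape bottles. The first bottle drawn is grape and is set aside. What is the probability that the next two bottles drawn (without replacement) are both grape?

5/18

With the first bottle removed, 5 grape remain out of 9.
P = 5/9 × 4/8 = 20/72 = 5/18.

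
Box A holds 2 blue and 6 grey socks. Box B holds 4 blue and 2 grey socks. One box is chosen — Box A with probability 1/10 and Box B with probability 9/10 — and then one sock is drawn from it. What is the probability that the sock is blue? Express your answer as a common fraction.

From Box A: P(blue) = 2/8.
From Box B: P(blue) = 4/6.
Total probability = (1/10)(2/8) + (9/10)(4/6) = 5/8.

5/8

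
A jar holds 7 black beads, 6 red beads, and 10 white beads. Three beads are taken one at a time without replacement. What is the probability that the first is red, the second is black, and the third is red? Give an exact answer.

5/253

Multiply the probability of each draw given the previous ones:
P = 6/23 × 7/22 × 5/21 = 210/10626 = 5/253.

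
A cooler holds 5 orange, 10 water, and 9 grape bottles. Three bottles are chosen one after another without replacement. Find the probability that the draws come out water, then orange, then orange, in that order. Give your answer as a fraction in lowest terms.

25/1518

Multiply the probability of each draw given the previous ones:
P = 10/24 × 5/23 × 4/22 = 200/12144 = 25/1518.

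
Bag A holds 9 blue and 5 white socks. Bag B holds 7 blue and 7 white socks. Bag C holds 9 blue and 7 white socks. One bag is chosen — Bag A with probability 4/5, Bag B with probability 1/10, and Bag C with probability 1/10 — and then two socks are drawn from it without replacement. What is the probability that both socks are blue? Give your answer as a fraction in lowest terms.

From Bag A: P(both blue) = (9/14)(8/13) = 36/91.
From Bag B: P(both blue) = (7/14)(6/13) = 3/13.
From Bag C: P(both blue) = (9/16)(8/15) = 3/10.
Total probability = (4/5)(36/91) + (1/10)(3/13) + (1/10)(3/10) = 3363/9100.

3363/9100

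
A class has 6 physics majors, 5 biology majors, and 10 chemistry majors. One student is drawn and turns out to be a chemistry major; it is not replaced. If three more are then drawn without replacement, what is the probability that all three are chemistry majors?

After the first draw, 9 of the remaining 20 students are chemistry majors.
P = 9/20 × 8/19 × 7/18 = 504/6840 = 7/95.

7/95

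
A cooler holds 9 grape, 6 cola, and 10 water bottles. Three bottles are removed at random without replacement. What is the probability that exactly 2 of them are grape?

One ordering (grape drawn first) has probability 9/25 × 8/24 × 16/23 = 1152/13800 = 48/575.
There are C(3,2) = 3 such orderings, each equally likely, so P = 3 × 48/575 = 144/575.

144/575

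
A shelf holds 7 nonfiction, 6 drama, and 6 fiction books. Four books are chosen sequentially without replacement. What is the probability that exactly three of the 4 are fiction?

One ordering (fiction drawn first) has probability 6/19 × 5/18 × 4/17 × 13/16 = 1560/93024 = 65/3876.
There are C(4,3) = 4 such orderings, each equally likely, so P = 4 × 65/3876 = 65/969.

65/969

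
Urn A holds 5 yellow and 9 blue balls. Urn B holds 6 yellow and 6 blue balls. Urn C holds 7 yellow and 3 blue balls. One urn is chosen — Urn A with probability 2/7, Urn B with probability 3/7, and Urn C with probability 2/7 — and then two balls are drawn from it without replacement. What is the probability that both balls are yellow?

From Urn A: P(both yellow) = (5/14)(4/13) = 10/91.
From Urn B: P(both yellow) = (6/12)(5/11) = 5/22.
From Urn C: P(both yellow) = (7/10)(6/9) = 7/15.
Total probability = (2/7)(10/91) + (3/7)(5/22) + (2/7)(7/15) = 55103/210210.

55103/210210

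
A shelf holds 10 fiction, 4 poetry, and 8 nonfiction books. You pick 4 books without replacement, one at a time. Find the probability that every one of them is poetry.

1/7315

P = 4/22 × 3/21 × 2/20 × 1/19 = 24/175560 = 1/7315.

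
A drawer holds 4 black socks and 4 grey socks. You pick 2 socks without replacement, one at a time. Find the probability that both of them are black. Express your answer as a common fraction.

3/14

P(every draw is black) = 4/8 × 3/7 = 12/56 = 3/14.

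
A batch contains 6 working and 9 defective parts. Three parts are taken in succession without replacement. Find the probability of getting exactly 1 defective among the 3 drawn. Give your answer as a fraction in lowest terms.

One ordering (defective drawn first) has probability 9/15 × 6/14 × 5/13 = 270/2730 = 9/91.
There are C(3,1) = 3 such orderings, each equally likely, so P = 3 × 9/91 = 27/91.

27/91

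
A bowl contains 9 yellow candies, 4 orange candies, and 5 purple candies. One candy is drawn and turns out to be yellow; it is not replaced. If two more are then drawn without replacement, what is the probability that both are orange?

3/68

After the first draw, 4 of the remaining 17 candies are orange.
P = 4/17 × 3/16 = 12/272 = 3/68.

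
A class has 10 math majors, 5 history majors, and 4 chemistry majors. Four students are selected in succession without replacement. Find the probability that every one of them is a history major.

P(every draw is a history major) = 5/19 × 4/18 × 3/17 × 2/16 = 120/93024 = 5/3876.

5/3876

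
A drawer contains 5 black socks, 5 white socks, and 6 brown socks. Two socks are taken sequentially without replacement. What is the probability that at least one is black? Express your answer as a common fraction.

13/24

P(no black) = 11/16 × 10/15 = 110/240 = 11/24.
P(at least one) = 1 − 11/24 = 13/24.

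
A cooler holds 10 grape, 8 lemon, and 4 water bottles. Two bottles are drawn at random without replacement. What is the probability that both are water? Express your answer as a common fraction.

P(all water) = 4/22 × 3/21 = 12/462 = 2/77.

2/77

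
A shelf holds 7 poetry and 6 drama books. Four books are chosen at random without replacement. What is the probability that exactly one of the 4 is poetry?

28/143

One ordering (poetry drawn first) has probability 7/13 × 6/12 × 5/11 × 4/10 = 840/17160 = 7/143.
There are C(4,1) = 4 such orderings, each equally likely, so P = 4 × 7/143 = 28/143.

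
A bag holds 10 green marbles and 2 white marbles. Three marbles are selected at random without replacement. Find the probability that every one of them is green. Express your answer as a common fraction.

6/11

P = 10/12 × 9/11 × 8/10 = 720/1320 = 6/11.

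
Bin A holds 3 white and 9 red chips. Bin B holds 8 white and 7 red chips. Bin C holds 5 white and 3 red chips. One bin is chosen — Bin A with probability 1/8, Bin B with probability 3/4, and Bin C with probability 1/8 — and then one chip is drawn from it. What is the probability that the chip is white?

163/320

From Bin A: P(white) = 3/12.
From Bin B: P(white) = 8/15.
From Bin C: P(white) = 5/8.
Total probability = (1/8)(3/12) + (3/4)(8/15) + (1/8)(5/8) = 163/320.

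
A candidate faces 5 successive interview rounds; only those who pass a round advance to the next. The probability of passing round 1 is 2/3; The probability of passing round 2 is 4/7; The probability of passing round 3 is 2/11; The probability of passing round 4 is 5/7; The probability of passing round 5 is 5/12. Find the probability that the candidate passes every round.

Multiplying along the chain,
P = 2/3 × 4/7 × 2/11 × 5/7 × 5/12 = 400/19404 = 100/4851.

100/4851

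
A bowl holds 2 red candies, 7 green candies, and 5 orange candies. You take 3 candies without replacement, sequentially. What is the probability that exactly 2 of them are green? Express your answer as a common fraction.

21/52

One ordering (green drawn first) has probability 7/14 × 6/13 × 7/12 = 294/2184 = 7/52.
There are C(3,2) = 3 such orderings, each equally likely, so P = 3 × 7/52 = 21/52.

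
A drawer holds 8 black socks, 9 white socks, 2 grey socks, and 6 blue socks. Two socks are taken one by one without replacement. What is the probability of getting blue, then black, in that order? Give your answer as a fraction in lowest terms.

Each draw changes the counts, so multiply the conditional probabilities along the sequence:
P = 6/25 × 8/24 = 48/600 = 2/25.

2/25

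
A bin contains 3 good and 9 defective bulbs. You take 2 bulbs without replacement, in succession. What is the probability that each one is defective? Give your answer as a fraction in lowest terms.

6/11

P(all defective) = 9/12 × 8/11 = 72/132 = 6/11.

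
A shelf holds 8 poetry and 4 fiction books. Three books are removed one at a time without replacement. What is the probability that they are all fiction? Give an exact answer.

1/55

P(all fiction) = 4/12 × 3/11 × 2/10 = 24/1320 = 1/55.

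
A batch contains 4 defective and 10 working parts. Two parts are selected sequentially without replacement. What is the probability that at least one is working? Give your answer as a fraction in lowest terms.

P(no working) = 4/14 × 3/13 = 12/182 = 6/91.
P(at least one) = 1 − 6/91 = 85/91.

85/91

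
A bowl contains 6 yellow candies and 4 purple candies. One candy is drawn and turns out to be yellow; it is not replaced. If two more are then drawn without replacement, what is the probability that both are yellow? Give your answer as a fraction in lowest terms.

5/18

With the first candy removed, 5 yellow remain out of 9.
P = 5/9 × 4/8 = 20/72 = 5/18.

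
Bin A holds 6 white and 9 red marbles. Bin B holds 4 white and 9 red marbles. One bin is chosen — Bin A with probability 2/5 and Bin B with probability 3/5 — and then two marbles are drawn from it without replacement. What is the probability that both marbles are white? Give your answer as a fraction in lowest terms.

47/455

From Bin A: P(both white) = (6/15)(5/14) = 1/7.
From Bin B: P(both white) = (4/13)(3/12) = 1/13.
Total probability = (2/5)(1/7) + (3/5)(1/13) = 47/455.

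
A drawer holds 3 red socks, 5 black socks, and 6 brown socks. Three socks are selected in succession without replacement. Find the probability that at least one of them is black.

P(no black) = 9/14 × 8/13 × 7/12 = 504/2184 = 3/13.
P(at least one) = 1 − 3/13 = 10/13.

10/13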